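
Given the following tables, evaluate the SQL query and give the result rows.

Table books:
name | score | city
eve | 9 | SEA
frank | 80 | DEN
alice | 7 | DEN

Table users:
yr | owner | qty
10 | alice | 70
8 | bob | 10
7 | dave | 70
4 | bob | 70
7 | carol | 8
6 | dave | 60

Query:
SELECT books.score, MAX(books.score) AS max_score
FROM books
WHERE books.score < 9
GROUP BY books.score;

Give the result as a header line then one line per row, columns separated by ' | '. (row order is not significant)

After WHERE (1 rows):
books.name | books.score | books.city
alice | 7 | DEN
After GROUP BY (1 rows):
books.score | max_score
7 | 7

== RESULT ==
books.score | max_score
7 | 7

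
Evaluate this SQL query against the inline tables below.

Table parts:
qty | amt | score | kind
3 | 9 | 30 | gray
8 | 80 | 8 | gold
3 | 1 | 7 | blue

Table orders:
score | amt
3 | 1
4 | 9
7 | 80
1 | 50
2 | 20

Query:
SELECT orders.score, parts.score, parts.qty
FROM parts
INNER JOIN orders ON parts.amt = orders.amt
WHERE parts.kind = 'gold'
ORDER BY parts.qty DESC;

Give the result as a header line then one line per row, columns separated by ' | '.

After JOIN orders (3 rows):
parts.qty | parts.amt | parts.score | parts.kind | orders.score | orders.amt
3 | 9 | 30 | gray | 4 | 9
8 | 80 | 8 | gold | 7 | 80
3 | 1 | 7 | blue | 3 | 1
After WHERE (1 rows):
parts.qty | parts.amt | parts.score | parts.kind | orders.score | orders.amt
8 | 80 | 8 | gold | 7 | 80
After SELECT (1 rows):
orders.score | parts.score | parts.qty
7 | 8 | 8
After ORDER BY (1 rows):
orders.score | parts.score | parts.qty
7 | 8 | 8

== RESULT ==
orders.score | parts.score | parts.qty
7 | 8 | 8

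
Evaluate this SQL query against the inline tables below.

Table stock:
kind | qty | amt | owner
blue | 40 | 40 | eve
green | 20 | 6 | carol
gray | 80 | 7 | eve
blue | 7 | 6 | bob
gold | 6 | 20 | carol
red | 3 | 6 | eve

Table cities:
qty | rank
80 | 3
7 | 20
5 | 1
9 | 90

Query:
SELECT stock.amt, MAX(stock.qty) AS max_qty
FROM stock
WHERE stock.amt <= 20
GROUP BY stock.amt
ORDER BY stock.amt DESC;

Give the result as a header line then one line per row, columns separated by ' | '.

== RESULT ==
stock.amt | max_qty
20 | 6
7 | 80
6 | 20

Derivation:
After WHERE (5 rows):
stock.kind | stock.qty | stock.amt | stock.owner
green | 20 | 6 | carol
gray | 80 | 7 | eve
blue | 7 | 6 | bob
gold | 6 | 20 | carol
red | 3 | 6 | eve
After GROUP BY (3 rows):
stock.amt | max_qty
6 | 20
7 | 80
20 | 6
After ORDER BY (3 rows):
stock.amt | max_qty
20 | 6
7 | 80
6 | 20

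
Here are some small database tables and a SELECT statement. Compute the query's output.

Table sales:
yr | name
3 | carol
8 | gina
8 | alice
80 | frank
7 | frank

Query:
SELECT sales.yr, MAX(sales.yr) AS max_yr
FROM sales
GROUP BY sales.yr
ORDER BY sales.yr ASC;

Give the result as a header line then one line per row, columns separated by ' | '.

After GROUP BY (4 rows):
sales.yr | max_yr
3 | 3
8 | 8
80 | 80
7 | 7
After ORDER BY (4 rows):
sales.yr | max_yr
3 | 3
7 | 7
8 | 8
80 | 80

== RESULT ==
sales.yr | max_yr
3 | 3
7 | 7
8 | 8
80 | 80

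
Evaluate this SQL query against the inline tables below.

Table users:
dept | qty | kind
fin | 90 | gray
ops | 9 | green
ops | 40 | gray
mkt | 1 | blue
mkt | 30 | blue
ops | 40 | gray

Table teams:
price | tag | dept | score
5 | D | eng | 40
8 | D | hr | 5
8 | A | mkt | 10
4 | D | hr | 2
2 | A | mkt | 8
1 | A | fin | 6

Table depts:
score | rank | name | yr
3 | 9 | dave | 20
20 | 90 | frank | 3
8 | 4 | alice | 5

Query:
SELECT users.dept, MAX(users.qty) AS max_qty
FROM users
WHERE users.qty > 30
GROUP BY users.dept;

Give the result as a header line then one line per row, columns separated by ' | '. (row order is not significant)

After WHERE (3 rows):
users.dept | users.qty | users.kind
fin | 90 | gray
ops | 40 | gray
ops | 40 | gray
After GROUP BY (2 rows):
users.dept | max_qty
fin | 90
ops | 40

== RESULT ==
users.dept | max_qty
fin | 90
ops | 40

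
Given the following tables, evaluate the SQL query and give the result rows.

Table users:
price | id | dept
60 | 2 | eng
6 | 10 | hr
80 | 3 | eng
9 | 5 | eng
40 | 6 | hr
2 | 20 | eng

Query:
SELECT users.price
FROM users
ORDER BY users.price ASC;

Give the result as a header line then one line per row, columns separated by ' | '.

== RESULT ==
users.price
2
6
9
40
60
80

Derivation:
After SELECT (6 rows):
users.price
60
6
80
9
40
2
After ORDER BY (6 rows):
users.price
2
6
9
40
60
80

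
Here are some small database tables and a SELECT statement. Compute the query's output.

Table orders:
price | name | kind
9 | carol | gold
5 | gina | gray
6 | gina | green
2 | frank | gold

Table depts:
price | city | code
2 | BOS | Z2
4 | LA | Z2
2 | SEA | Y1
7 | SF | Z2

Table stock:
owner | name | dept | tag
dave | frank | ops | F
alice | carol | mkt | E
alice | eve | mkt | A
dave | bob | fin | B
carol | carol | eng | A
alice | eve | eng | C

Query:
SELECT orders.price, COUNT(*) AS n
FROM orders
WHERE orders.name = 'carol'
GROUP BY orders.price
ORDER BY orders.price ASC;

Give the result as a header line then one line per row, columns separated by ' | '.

After WHERE (1 rows):
orders.price | orders.name | orders.kind
9 | carol | gold
After GROUP BY (1 rows):
orders.price | n
9 | 1
After ORDER BY (1 rows):
orders.price | n
9 | 1

== RESULT ==
orders.price | n
9 | 1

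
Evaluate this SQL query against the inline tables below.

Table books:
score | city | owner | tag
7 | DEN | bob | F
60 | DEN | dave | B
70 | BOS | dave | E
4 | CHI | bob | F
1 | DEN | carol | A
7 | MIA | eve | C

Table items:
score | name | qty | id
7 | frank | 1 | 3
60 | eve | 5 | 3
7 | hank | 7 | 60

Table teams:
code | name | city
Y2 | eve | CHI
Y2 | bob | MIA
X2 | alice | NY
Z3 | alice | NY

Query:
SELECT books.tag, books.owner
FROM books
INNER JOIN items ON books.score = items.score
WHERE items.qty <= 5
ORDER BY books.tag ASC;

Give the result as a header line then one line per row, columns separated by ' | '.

After JOIN items (5 rows):
books.score | books.city | books.owner | books.tag | items.score | items.name | items.qty | items.id
7 | DEN | bob | F | 7 | frank | 1 | 3
7 | DEN | bob | F | 7 | hank | 7 | 60
60 | DEN | dave | B | 60 | eve | 5 | 3
7 | MIA | eve | C | 7 | frank | 1 | 3
7 | MIA | eve | C | 7 | hank | 7 | 60
After WHERE (3 rows):
books.score | books.city | books.owner | books.tag | items.score | items.name | items.qty | items.id
7 | DEN | bob | F | 7 | frank | 1 | 3
60 | DEN | dave | B | 60 | eve | 5 | 3
7 | MIA | eve | C | 7 | frank | 1 | 3
After SELECT (3 rows):
books.tag | books.owner
F | bob
B | dave
C | eve
After ORDER BY (3 rows):
books.tag | books.owner
B | dave
C | eve
F | bob

== RESULT ==
books.tag | books.owner
B | dave
C | eve
F | bob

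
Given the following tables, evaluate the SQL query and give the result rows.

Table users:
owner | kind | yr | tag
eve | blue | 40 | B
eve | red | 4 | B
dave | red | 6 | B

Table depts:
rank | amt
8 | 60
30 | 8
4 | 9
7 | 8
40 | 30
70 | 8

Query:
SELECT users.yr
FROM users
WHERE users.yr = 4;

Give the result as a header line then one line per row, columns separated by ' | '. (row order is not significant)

== RESULT ==
users.yr
4

Derivation:
After WHERE (1 rows):
users.owner | users.kind | users.yr | users.tag
eve | red | 4 | B
After SELECT (1 rows):
users.yr
4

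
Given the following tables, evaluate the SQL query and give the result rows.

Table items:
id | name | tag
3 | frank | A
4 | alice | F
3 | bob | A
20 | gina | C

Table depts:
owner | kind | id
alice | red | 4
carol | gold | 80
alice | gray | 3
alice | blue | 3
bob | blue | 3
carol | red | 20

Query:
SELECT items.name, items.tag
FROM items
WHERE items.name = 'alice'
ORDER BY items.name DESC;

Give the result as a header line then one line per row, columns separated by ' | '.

After WHERE (1 rows):
items.id | items.name | items.tag
4 | alice | F
After SELECT (1 rows):
items.name | items.tag
alice | F
After ORDER BY (1 rows):
items.name | items.tag
alice | F

== RESULT ==
items.name | items.tag
alice | F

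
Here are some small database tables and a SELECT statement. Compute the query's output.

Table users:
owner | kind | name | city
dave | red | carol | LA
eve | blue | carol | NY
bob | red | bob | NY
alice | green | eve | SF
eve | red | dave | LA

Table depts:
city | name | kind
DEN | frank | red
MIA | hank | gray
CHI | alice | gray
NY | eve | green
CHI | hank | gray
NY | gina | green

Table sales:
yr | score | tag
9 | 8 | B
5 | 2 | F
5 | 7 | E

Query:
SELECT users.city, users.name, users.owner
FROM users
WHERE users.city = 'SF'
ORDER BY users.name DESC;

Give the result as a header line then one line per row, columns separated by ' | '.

After WHERE (1 rows):
users.owner | users.kind | users.name | users.city
alice | green | eve | SF
After SELECT (1 rows):
users.city | users.name | users.owner
SF | eve | alice
After ORDER BY (1 rows):
users.city | users.name | users.owner
SF | eve | alice

== RESULT ==
users.city | users.name | users.owner
SF | eve | alice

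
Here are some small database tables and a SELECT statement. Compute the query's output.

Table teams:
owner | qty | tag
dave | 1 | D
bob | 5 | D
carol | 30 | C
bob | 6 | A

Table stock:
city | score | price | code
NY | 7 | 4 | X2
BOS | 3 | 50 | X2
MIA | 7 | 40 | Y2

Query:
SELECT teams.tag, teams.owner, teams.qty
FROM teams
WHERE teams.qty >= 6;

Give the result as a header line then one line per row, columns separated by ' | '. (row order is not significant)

After WHERE (2 rows):
teams.owner | teams.qty | teams.tag
carol | 30 | C
bob | 6 | A
After SELECT (2 rows):
teams.tag | teams.owner | teams.qty
C | carol | 30
A | bob | 6

== RESULT ==
teams.tag | teams.owner | teams.qty
C | carol | 30
A | bob | 6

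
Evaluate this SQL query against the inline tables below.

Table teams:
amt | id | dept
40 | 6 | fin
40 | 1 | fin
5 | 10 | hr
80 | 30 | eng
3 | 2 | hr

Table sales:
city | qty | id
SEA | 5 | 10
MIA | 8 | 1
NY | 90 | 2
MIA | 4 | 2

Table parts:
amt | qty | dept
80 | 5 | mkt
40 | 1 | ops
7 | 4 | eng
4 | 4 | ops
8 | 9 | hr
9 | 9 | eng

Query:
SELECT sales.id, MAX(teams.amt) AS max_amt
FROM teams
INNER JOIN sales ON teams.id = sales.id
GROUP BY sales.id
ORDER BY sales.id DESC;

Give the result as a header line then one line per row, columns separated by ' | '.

== RESULT ==
sales.id | max_amt
10 | 5
2 | 3
1 | 40

Derivation:
After JOIN sales (4 rows):
teams.amt | teams.id | teams.dept | sales.city | sales.qty | sales.id
40 | 1 | fin | MIA | 8 | 1
5 | 10 | hr | SEA | 5 | 10
3 | 2 | hr | NY | 90 | 2
3 | 2 | hr | MIA | 4 | 2
After GROUP BY (3 rows):
sales.id | max_amt
1 | 40
10 | 5
2 | 3
After ORDER BY (3 rows):
sales.id | max_amt
10 | 5
2 | 3
1 | 40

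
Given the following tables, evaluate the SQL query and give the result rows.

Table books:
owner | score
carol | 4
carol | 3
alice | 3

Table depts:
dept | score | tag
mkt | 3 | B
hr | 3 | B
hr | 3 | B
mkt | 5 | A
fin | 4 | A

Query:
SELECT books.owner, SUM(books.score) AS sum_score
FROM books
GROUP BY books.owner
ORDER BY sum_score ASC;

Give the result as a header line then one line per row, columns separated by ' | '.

== RESULT ==
books.owner | sum_score
alice | 3
carol | 7

Derivation:
After GROUP BY (2 rows):
books.owner | sum_score
carol | 7
alice | 3
After ORDER BY (2 rows):
books.owner | sum_score
alice | 3
carol | 7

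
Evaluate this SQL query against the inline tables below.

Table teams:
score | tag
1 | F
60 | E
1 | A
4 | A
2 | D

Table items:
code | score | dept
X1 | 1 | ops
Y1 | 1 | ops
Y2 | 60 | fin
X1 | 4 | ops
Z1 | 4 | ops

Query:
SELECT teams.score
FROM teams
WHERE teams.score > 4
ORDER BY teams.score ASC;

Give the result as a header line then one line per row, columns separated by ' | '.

After WHERE (1 rows):
teams.score | teams.tag
60 | E
After SELECT (1 rows):
teams.score
60
After ORDER BY (1 rows):
teams.score
60

== RESULT ==
teams.score
60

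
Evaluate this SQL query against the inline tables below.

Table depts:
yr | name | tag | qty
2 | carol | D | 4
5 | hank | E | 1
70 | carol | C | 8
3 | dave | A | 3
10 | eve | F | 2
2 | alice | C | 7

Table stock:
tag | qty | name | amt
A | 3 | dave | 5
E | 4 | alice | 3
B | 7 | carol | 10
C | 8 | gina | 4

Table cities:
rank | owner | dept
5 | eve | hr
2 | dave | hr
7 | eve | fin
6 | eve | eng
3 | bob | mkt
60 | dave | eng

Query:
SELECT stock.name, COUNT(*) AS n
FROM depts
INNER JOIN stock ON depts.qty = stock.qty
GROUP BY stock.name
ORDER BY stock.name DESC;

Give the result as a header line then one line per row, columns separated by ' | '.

== RESULT ==
stock.name | n
gina | 1
dave | 1
carol | 1
alice | 1

Derivation:
After JOIN stock (4 rows):
depts.yr | depts.name | depts.tag | depts.qty | stock.tag | stock.qty | stock.name | stock.amt
2 | carol | D | 4 | E | 4 | alice | 3
70 | carol | C | 8 | C | 8 | gina | 4
3 | dave | A | 3 | A | 3 | dave | 5
2 | alice | C | 7 | B | 7 | carol | 10
After GROUP BY (4 rows):
stock.name | n
alice | 1
gina | 1
dave | 1
carol | 1
After ORDER BY (4 rows):
stock.name | n
gina | 1
dave | 1
carol | 1
alice | 1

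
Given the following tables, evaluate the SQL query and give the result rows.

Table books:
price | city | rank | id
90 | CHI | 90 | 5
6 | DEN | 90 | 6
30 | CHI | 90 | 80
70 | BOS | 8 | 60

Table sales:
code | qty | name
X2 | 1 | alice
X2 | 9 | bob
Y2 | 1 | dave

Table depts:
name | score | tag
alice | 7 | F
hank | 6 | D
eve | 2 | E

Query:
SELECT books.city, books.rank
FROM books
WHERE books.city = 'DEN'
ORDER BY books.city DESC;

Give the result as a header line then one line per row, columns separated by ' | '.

After WHERE (1 rows):
books.price | books.city | books.rank | books.id
6 | DEN | 90 | 6
After SELECT (1 rows):
books.city | books.rank
DEN | 90
After ORDER BY (1 rows):
books.city | books.rank
DEN | 90

== RESULT ==
books.city | books.rank
DEN | 90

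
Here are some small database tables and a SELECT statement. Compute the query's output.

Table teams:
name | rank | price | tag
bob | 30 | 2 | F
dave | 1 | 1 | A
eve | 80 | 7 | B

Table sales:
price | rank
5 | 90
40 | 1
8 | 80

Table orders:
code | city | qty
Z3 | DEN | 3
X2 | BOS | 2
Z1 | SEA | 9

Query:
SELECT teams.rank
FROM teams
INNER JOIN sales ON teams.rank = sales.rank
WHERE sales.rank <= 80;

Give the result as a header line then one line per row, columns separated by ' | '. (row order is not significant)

== RESULT ==
teams.rank
1
80

Derivation:
After JOIN sales (2 rows):
teams.name | teams.rank | teams.price | teams.tag | sales.price | sales.rank
dave | 1 | 1 | A | 40 | 1
eve | 80 | 7 | B | 8 | 80
After WHERE (2 rows):
teams.name | teams.rank | teams.price | teams.tag | sales.price | sales.rank
dave | 1 | 1 | A | 40 | 1
eve | 80 | 7 | B | 8 | 80
After SELECT (2 rows):
teams.rank
1
80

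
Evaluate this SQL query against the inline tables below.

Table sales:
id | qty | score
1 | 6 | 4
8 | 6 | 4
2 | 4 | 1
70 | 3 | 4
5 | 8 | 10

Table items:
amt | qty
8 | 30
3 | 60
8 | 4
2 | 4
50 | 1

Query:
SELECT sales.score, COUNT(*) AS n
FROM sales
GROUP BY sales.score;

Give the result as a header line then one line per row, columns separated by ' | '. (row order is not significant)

After GROUP BY (3 rows):
sales.score | n
4 | 3
1 | 1
10 | 1

== RESULT ==
sales.score | n
4 | 3
1 | 1
10 | 1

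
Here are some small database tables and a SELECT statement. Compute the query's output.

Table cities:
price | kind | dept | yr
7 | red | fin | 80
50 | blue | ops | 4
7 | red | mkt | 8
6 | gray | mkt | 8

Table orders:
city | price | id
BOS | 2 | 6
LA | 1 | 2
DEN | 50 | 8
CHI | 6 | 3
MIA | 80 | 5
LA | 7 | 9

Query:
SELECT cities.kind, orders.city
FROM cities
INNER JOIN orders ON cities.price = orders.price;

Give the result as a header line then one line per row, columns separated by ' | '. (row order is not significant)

== RESULT ==
cities.kind | orders.city
red | LA
blue | DEN
red | LA
gray | CHI

Derivation:
After JOIN orders (4 rows):
cities.price | cities.kind | cities.dept | cities.yr | orders.city | orders.price | orders.id
7 | red | fin | 80 | LA | 7 | 9
50 | blue | ops | 4 | DEN | 50 | 8
7 | red | mkt | 8 | LA | 7 | 9
6 | gray | mkt | 8 | CHI | 6 | 3
After SELECT (4 rows):
cities.kind | orders.city
red | LA
blue | DEN
red | LA
gray | CHI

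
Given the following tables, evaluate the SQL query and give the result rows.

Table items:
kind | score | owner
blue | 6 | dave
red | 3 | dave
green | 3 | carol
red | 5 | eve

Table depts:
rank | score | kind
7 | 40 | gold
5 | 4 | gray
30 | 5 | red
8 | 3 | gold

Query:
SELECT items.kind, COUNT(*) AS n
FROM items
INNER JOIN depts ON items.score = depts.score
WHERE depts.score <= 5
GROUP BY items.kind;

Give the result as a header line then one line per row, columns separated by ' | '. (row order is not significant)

== RESULT ==
items.kind | n
red | 2
green | 1

Derivation:
After JOIN depts (3 rows):
items.kind | items.score | items.owner | depts.rank | depts.score | depts.kind
red | 3 | dave | 8 | 3 | gold
green | 3 | carol | 8 | 3 | gold
red | 5 | eve | 30 | 5 | red
After WHERE (3 rows):
items.kind | items.score | items.owner | depts.rank | depts.score | depts.kind
red | 3 | dave | 8 | 3 | gold
green | 3 | carol | 8 | 3 | gold
red | 5 | eve | 30 | 5 | red
After GROUP BY (2 rows):
items.kind | n
red | 2
green | 1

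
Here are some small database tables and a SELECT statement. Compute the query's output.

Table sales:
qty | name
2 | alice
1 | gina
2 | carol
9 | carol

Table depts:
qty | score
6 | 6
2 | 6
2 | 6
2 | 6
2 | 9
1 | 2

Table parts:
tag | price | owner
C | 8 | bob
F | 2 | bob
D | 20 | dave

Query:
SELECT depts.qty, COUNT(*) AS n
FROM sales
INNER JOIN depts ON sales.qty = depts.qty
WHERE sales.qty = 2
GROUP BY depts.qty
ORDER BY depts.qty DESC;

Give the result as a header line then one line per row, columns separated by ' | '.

== RESULT ==
depts.qty | n
2 | 8

Derivation:
After JOIN depts (9 rows):
sales.qty | sales.name | depts.qty | depts.score
2 | alice | 2 | 6
2 | alice | 2 | 6
2 | alice | 2 | 6
2 | alice | 2 | 9
1 | gina | 1 | 2
2 | carol | 2 | 6
2 | carol | 2 | 6
2 | carol | 2 | 6
2 | carol | 2 | 9
After WHERE (8 rows):
sales.qty | sales.name | depts.qty | depts.score
2 | alice | 2 | 6
2 | alice | 2 | 6
2 | alice | 2 | 6
2 | alice | 2 | 9
2 | carol | 2 | 6
2 | carol | 2 | 6
2 | carol | 2 | 6
2 | carol | 2 | 9
After GROUP BY (1 rows):
depts.qty | n
2 | 8
After ORDER BY (1 rows):
depts.qty | n
2 | 8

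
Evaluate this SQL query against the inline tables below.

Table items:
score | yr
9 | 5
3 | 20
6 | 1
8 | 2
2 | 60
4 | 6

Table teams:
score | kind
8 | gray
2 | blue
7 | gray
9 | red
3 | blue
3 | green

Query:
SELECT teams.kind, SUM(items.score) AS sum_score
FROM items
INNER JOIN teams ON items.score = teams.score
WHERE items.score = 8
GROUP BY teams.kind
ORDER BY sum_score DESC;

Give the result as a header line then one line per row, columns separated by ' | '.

== RESULT ==
teams.kind | sum_score
gray | 8

Derivation:
After JOIN teams (5 rows):
items.score | items.yr | teams.score | teams.kind
9 | 5 | 9 | red
3 | 20 | 3 | blue
3 | 20 | 3 | green
8 | 2 | 8 | gray
2 | 60 | 2 | blue
After WHERE (1 rows):
items.score | items.yr | teams.score | teams.kind
8 | 2 | 8 | gray
After GROUP BY (1 rows):
teams.kind | sum_score
gray | 8
After ORDER BY (1 rows):
teams.kind | sum_score
gray | 8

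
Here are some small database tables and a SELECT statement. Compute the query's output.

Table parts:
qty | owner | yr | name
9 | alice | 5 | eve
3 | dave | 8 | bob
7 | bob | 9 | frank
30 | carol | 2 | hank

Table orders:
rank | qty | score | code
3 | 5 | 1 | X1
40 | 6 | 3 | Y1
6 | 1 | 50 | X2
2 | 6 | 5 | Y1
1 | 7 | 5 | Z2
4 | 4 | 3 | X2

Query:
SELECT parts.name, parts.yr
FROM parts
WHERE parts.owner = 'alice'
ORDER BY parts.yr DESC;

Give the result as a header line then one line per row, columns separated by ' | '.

== RESULT ==
parts.name | parts.yr
eve | 5

Derivation:
After WHERE (1 rows):
parts.qty | parts.owner | parts.yr | parts.name
9 | alice | 5 | eve
After SELECT (1 rows):
parts.name | parts.yr
eve | 5
After ORDER BY (1 rows):
parts.name | parts.yr
eve | 5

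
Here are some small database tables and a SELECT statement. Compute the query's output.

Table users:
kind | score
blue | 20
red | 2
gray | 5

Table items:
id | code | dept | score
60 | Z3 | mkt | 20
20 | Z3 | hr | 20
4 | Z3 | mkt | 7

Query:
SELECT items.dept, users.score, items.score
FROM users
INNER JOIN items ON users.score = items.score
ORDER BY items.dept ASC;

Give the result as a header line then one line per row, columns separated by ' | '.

After JOIN items (2 rows):
users.kind | users.score | items.id | items.code | items.dept | items.score
blue | 20 | 60 | Z3 | mkt | 20
blue | 20 | 20 | Z3 | hr | 20
After SELECT (2 rows):
items.dept | users.score | items.score
mkt | 20 | 20
hr | 20 | 20
After ORDER BY (2 rows):
items.dept | users.score | items.score
hr | 20 | 20
mkt | 20 | 20

== RESULT ==
items.dept | users.score | items.score
hr | 20 | 20
mkt | 20 | 20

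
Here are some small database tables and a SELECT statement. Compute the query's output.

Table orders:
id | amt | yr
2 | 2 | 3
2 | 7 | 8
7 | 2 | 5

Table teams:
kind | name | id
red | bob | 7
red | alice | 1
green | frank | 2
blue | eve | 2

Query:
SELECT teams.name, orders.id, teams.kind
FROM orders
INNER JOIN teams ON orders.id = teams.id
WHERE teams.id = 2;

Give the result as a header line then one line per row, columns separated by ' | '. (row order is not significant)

After JOIN teams (5 rows):
orders.id | orders.amt | orders.yr | teams.kind | teams.name | teams.id
2 | 2 | 3 | green | frank | 2
2 | 2 | 3 | blue | eve | 2
2 | 7 | 8 | green | frank | 2
2 | 7 | 8 | blue | eve | 2
7 | 2 | 5 | red | bob | 7
After WHERE (4 rows):
orders.id | orders.amt | orders.yr | teams.kind | teams.name | teams.id
2 | 2 | 3 | green | frank | 2
2 | 2 | 3 | blue | eve | 2
2 | 7 | 8 | green | frank | 2
2 | 7 | 8 | blue | eve | 2
After SELECT (4 rows):
teams.name | orders.id | teams.kind
frank | 2 | green
eve | 2 | blue
frank | 2 | green
eve | 2 | blue

== RESULT ==
teams.name | orders.id | teams.kind
frank | 2 | green
eve | 2 | blue
frank | 2 | green
eve | 2 | blue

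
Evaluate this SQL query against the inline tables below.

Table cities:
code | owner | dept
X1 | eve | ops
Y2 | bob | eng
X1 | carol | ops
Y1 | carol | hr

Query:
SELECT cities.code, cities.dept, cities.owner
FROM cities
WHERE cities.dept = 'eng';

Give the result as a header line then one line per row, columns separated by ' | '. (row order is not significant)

== RESULT ==
cities.code | cities.dept | cities.owner
Y2 | eng | bob

Derivation:
After WHERE (1 rows):
cities.code | cities.owner | cities.dept
Y2 | bob | eng
After SELECT (1 rows):
cities.code | cities.dept | cities.owner
Y2 | eng | bob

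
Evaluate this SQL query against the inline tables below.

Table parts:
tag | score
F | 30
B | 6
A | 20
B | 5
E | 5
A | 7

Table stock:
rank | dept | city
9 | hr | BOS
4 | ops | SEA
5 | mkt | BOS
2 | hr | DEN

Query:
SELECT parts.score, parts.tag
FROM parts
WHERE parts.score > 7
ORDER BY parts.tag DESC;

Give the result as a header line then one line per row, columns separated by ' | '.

After WHERE (2 rows):
parts.tag | parts.score
F | 30
A | 20
After SELECT (2 rows):
parts.score | parts.tag
30 | F
20 | A
After ORDER BY (2 rows):
parts.score | parts.tag
30 | F
20 | A

== RESULT ==
parts.score | parts.tag
30 | F
20 | A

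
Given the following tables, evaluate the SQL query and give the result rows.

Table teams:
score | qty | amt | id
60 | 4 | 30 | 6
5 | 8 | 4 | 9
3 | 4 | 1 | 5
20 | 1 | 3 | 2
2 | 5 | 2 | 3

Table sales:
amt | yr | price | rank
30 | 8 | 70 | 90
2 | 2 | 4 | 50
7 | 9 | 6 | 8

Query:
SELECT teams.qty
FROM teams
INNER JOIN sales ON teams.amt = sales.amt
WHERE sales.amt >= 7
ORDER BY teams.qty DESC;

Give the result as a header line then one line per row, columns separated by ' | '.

== RESULT ==
teams.qty
4

Derivation:
After JOIN sales (2 rows):
teams.score | teams.qty | teams.amt | teams.id | sales.amt | sales.yr | sales.price | sales.rank
60 | 4 | 30 | 6 | 30 | 8 | 70 | 90
2 | 5 | 2 | 3 | 2 | 2 | 4 | 50
After WHERE (1 rows):
teams.score | teams.qty | teams.amt | teams.id | sales.amt | sales.yr | sales.price | sales.rank
60 | 4 | 30 | 6 | 30 | 8 | 70 | 90
After SELECT (1 rows):
teams.qty
4
After ORDER BY (1 rows):
teams.qty
4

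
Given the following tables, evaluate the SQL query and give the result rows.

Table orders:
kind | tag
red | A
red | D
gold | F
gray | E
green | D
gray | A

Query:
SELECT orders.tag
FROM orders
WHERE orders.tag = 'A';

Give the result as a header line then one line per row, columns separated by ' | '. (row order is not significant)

After WHERE (2 rows):
orders.kind | orders.tag
red | A
gray | A
After SELECT (2 rows):
orders.tag
A
A

== RESULT ==
orders.tag
A
A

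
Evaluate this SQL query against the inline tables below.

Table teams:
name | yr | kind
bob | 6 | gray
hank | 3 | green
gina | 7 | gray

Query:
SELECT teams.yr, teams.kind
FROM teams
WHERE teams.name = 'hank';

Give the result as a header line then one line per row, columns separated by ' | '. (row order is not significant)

== RESULT ==
teams.yr | teams.kind
3 | green

Derivation:
After WHERE (1 rows):
teams.name | teams.yr | teams.kind
hank | 3 | green
After SELECT (1 rows):
teams.yr | teams.kind
3 | green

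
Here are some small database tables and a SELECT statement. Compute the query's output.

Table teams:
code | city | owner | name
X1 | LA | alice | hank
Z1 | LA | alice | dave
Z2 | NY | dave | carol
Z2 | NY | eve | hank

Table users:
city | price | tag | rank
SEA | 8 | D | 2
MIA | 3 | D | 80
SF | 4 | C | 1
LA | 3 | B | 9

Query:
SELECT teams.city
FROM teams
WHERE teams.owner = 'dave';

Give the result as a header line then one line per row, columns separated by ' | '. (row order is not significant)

== RESULT ==
teams.city
NY

Derivation:
After WHERE (1 rows):
teams.code | teams.city | teams.owner | teams.name
Z2 | NY | dave | carol
After SELECT (1 rows):
teams.city
NY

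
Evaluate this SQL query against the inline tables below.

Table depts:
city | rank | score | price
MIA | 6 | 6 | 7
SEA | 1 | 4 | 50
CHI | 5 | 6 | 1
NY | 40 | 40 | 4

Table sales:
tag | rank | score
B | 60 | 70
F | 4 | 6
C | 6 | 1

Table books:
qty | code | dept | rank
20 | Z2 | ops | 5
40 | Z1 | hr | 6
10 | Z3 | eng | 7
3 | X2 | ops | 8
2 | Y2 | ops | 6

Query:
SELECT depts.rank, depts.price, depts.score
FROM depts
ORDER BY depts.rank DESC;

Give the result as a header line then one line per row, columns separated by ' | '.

== RESULT ==
depts.rank | depts.price | depts.score
40 | 4 | 40
6 | 7 | 6
5 | 1 | 6
1 | 50 | 4

Derivation:
After SELECT (4 rows):
depts.rank | depts.price | depts.score
6 | 7 | 6
1 | 50 | 4
5 | 1 | 6
40 | 4 | 40
After ORDER BY (4 rows):
depts.rank | depts.price | depts.score
40 | 4 | 40
6 | 7 | 6
5 | 1 | 6
1 | 50 | 4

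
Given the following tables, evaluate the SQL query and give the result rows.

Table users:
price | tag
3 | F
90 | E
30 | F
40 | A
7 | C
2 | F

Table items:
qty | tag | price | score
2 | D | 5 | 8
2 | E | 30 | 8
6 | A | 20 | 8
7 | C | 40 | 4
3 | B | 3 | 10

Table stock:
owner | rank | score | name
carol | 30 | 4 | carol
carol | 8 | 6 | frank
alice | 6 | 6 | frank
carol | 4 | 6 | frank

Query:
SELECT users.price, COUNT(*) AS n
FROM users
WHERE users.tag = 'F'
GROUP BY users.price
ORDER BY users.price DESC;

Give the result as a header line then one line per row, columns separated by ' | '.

After WHERE (3 rows):
users.price | users.tag
3 | F
30 | F
2 | F
After GROUP BY (3 rows):
users.price | n
3 | 1
30 | 1
2 | 1
After ORDER BY (3 rows):
users.price | n
30 | 1
3 | 1
2 | 1

== RESULT ==
users.price | n
30 | 1
3 | 1
2 | 1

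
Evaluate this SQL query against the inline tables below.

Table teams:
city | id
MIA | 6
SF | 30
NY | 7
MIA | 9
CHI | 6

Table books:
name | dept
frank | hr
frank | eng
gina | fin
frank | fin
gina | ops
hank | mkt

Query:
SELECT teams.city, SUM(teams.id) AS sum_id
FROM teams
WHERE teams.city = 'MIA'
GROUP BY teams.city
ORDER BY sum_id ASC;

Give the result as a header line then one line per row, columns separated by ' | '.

After WHERE (2 rows):
teams.city | teams.id
MIA | 6
MIA | 9
After GROUP BY (1 rows):
teams.city | sum_id
MIA | 15
After ORDER BY (1 rows):
teams.city | sum_id
MIA | 15

== RESULT ==
teams.city | sum_id
MIA | 15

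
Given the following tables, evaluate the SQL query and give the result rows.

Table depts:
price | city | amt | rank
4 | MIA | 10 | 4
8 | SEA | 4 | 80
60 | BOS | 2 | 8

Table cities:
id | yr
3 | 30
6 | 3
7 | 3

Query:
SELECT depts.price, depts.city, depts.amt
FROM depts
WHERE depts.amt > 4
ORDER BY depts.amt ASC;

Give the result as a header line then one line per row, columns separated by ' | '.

== RESULT ==
depts.price | depts.city | depts.amt
4 | MIA | 10

Derivation:
After WHERE (1 rows):
depts.price | depts.city | depts.amt | depts.rank
4 | MIA | 10 | 4
After SELECT (1 rows):
depts.price | depts.city | depts.amt
4 | MIA | 10
After ORDER BY (1 rows):
depts.price | depts.city | depts.amt
4 | MIA | 10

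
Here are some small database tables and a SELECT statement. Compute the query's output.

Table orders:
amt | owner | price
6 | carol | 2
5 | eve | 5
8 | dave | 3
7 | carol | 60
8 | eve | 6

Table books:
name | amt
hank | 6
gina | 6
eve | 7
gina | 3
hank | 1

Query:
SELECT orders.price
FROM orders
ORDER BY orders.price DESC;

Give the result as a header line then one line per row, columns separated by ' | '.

== RESULT ==
orders.price
60
6
5
3
2

Derivation:
After SELECT (5 rows):
orders.price
2
5
3
60
6
After ORDER BY (5 rows):
orders.price
60
6
5
3
2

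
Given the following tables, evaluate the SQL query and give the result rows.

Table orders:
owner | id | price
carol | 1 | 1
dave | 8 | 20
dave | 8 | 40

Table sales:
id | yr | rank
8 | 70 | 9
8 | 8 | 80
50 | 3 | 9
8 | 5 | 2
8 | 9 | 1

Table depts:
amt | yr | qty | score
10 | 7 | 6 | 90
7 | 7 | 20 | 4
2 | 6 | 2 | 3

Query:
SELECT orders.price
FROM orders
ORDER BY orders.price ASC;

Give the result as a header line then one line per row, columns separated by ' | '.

After SELECT (3 rows):
orders.price
1
20
40
After ORDER BY (3 rows):
orders.price
1
20
40

== RESULT ==
orders.price
1
20
40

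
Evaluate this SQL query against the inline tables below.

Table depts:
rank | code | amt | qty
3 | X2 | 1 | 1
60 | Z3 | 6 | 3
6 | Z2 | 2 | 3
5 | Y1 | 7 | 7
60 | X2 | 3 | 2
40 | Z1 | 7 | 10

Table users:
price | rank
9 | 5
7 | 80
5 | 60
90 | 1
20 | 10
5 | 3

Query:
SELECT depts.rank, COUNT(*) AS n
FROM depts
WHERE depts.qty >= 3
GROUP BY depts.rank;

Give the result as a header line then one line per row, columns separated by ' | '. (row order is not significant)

After WHERE (4 rows):
depts.rank | depts.code | depts.amt | depts.qty
60 | Z3 | 6 | 3
6 | Z2 | 2 | 3
5 | Y1 | 7 | 7
40 | Z1 | 7 | 10
After GROUP BY (4 rows):
depts.rank | n
60 | 1
6 | 1
5 | 1
40 | 1

== RESULT ==
depts.rank | n
60 | 1
6 | 1
5 | 1
40 | 1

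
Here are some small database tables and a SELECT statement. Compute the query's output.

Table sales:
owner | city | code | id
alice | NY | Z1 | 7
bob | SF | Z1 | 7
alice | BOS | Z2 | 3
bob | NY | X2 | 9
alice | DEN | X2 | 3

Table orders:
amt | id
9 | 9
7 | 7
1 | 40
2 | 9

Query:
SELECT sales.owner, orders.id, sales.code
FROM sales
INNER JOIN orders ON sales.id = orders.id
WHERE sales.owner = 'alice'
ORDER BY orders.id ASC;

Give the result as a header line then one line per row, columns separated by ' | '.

== RESULT ==
sales.owner | orders.id | sales.code
alice | 7 | Z1

Derivation:
After JOIN orders (4 rows):
sales.owner | sales.city | sales.code | sales.id | orders.amt | orders.id
alice | NY | Z1 | 7 | 7 | 7
bob | SF | Z1 | 7 | 7 | 7
bob | NY | X2 | 9 | 9 | 9
bob | NY | X2 | 9 | 2 | 9
After WHERE (1 rows):
sales.owner | sales.city | sales.code | sales.id | orders.amt | orders.id
alice | NY | Z1 | 7 | 7 | 7
After SELECT (1 rows):
sales.owner | orders.id | sales.code
alice | 7 | Z1
After ORDER BY (1 rows):
sales.owner | orders.id | sales.code
alice | 7 | Z1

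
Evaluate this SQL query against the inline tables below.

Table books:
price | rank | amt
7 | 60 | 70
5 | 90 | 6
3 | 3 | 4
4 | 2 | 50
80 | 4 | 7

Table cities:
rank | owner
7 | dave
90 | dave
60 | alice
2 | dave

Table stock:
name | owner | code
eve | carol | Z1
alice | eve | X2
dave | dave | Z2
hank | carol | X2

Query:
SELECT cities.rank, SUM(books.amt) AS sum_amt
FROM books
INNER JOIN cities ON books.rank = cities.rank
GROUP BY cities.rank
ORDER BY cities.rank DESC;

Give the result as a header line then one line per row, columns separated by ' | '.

After JOIN cities (3 rows):
books.price | books.rank | books.amt | cities.rank | cities.owner
7 | 60 | 70 | 60 | alice
5 | 90 | 6 | 90 | dave
4 | 2 | 50 | 2 | dave
After GROUP BY (3 rows):
cities.rank | sum_amt
60 | 70
90 | 6
2 | 50
After ORDER BY (3 rows):
cities.rank | sum_amt
90 | 6
60 | 70
2 | 50

== RESULT ==
cities.rank | sum_amt
90 | 6
60 | 70
2 | 50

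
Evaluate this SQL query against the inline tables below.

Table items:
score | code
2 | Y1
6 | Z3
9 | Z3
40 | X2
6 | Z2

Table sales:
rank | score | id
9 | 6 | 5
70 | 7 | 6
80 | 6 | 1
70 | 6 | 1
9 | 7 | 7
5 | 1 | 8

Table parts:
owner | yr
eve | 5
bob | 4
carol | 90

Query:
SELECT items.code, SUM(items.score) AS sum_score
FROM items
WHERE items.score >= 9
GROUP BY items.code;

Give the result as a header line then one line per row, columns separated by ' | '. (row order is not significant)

== RESULT ==
items.code | sum_score
Z3 | 9
X2 | 40

Derivation:
After WHERE (2 rows):
items.score | items.code
9 | Z3
40 | X2
After GROUP BY (2 rows):
items.code | sum_score
Z3 | 9
X2 | 40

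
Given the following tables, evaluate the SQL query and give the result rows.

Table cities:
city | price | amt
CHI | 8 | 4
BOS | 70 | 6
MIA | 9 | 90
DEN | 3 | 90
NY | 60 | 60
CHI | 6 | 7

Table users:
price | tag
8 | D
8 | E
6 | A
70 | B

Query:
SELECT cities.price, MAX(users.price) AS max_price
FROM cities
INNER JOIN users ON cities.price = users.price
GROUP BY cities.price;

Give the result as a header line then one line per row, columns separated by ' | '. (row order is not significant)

== RESULT ==
cities.price | max_price
8 | 8
70 | 70
6 | 6

Derivation:
After JOIN users (4 rows):
cities.city | cities.price | cities.amt | users.price | users.tag
CHI | 8 | 4 | 8 | D
CHI | 8 | 4 | 8 | E
BOS | 70 | 6 | 70 | B
CHI | 6 | 7 | 6 | A
After GROUP BY (3 rows):
cities.price | max_price
8 | 8
70 | 70
6 | 6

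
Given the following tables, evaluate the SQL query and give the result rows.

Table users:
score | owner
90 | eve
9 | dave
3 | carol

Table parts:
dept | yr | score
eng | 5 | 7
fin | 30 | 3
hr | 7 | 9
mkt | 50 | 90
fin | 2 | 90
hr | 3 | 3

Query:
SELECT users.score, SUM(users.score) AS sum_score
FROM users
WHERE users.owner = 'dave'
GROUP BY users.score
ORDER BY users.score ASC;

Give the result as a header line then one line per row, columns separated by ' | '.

== RESULT ==
users.score | sum_score
9 | 9

Derivation:
After WHERE (1 rows):
users.score | users.owner
9 | dave
After GROUP BY (1 rows):
users.score | sum_score
9 | 9
After ORDER BY (1 rows):
users.score | sum_score
9 | 9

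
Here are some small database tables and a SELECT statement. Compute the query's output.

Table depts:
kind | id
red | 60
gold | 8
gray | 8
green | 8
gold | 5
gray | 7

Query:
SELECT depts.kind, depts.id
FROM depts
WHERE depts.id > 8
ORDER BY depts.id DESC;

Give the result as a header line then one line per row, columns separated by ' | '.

== RESULT ==
depts.kind | depts.id
red | 60

Derivation:
After WHERE (1 rows):
depts.kind | depts.id
red | 60
After SELECT (1 rows):
depts.kind | depts.id
red | 60
After ORDER BY (1 rows):
depts.kind | depts.id
red | 60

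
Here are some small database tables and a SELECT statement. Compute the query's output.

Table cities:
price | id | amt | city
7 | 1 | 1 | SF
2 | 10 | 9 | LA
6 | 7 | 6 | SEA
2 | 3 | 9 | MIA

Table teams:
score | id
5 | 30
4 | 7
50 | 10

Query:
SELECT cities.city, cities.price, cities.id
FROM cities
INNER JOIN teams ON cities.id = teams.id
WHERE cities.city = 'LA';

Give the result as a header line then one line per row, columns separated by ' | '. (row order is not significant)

== RESULT ==
cities.city | cities.price | cities.id
LA | 2 | 10

Derivation:
After JOIN teams (2 rows):
cities.price | cities.id | cities.amt | cities.city | teams.score | teams.id
2 | 10 | 9 | LA | 50 | 10
6 | 7 | 6 | SEA | 4 | 7
After WHERE (1 rows):
cities.price | cities.id | cities.amt | cities.city | teams.score | teams.id
2 | 10 | 9 | LA | 50 | 10
After SELECT (1 rows):
cities.city | cities.price | cities.id
LA | 2 | 10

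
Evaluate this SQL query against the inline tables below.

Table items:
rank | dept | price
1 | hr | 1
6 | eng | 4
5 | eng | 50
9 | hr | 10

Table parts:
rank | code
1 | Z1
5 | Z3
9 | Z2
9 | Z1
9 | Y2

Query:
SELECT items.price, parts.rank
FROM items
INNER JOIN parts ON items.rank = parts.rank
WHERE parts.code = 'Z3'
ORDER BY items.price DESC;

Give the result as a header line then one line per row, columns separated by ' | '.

== RESULT ==
items.price | parts.rank
50 | 5

Derivation:
After JOIN parts (5 rows):
items.rank | items.dept | items.price | parts.rank | parts.code
1 | hr | 1 | 1 | Z1
5 | eng | 50 | 5 | Z3
9 | hr | 10 | 9 | Z2
9 | hr | 10 | 9 | Z1
9 | hr | 10 | 9 | Y2
After WHERE (1 rows):
items.rank | items.dept | items.price | parts.rank | parts.code
5 | eng | 50 | 5 | Z3
After SELECT (1 rows):
items.price | parts.rank
50 | 5
After ORDER BY (1 rows):
items.price | parts.rank
50 | 5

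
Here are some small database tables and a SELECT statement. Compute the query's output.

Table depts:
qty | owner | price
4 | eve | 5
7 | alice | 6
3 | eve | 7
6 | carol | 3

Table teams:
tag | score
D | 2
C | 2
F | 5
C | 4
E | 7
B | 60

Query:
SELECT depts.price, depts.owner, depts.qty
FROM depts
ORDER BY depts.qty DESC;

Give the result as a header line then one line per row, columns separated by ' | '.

== RESULT ==
depts.price | depts.owner | depts.qty
6 | alice | 7
3 | carol | 6
5 | eve | 4
7 | eve | 3

Derivation:
After SELECT (4 rows):
depts.price | depts.owner | depts.qty
5 | eve | 4
6 | alice | 7
7 | eve | 3
3 | carol | 6
After ORDER BY (4 rows):
depts.price | depts.owner | depts.qty
6 | alice | 7
3 | carol | 6
5 | eve | 4
7 | eve | 3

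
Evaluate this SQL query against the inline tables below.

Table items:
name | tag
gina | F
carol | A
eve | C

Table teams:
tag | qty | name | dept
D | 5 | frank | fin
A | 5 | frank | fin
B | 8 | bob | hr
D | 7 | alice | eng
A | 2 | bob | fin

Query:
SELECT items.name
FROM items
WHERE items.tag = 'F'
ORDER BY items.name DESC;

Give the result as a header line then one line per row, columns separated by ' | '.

== RESULT ==
items.name
gina

Derivation:
After WHERE (1 rows):
items.name | items.tag
gina | F
After SELECT (1 rows):
items.name
gina
After ORDER BY (1 rows):
items.name
gina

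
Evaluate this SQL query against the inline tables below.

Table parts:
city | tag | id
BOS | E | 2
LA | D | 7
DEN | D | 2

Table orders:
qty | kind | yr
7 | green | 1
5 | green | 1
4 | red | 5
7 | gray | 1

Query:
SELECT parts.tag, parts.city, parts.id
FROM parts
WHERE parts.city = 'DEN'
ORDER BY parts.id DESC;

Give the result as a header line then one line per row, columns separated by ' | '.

After WHERE (1 rows):
parts.city | parts.tag | parts.id
DEN | D | 2
After SELECT (1 rows):
parts.tag | parts.city | parts.id
D | DEN | 2
After ORDER BY (1 rows):
parts.tag | parts.city | parts.id
D | DEN | 2

== RESULT ==
parts.tag | parts.city | parts.id
D | DEN | 2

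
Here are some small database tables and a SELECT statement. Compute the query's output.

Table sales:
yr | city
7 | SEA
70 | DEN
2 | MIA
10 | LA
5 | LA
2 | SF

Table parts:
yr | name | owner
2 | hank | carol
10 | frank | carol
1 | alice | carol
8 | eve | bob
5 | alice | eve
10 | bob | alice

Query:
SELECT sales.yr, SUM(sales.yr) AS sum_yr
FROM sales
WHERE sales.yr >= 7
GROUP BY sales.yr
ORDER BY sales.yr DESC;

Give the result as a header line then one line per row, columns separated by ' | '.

== RESULT ==
sales.yr | sum_yr
70 | 70
10 | 10
7 | 7

Derivation:
After WHERE (3 rows):
sales.yr | sales.city
7 | SEA
70 | DEN
10 | LA
After GROUP BY (3 rows):
sales.yr | sum_yr
7 | 7
70 | 70
10 | 10
After ORDER BY (3 rows):
sales.yr | sum_yr
70 | 70
10 | 10
7 | 7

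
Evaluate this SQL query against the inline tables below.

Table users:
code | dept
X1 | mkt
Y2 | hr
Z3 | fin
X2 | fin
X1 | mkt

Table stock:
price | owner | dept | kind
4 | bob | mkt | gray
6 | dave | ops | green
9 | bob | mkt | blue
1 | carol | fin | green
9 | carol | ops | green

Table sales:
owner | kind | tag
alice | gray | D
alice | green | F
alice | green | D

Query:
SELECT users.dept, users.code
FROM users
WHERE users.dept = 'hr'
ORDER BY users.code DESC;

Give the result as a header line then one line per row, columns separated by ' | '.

== RESULT ==
users.dept | users.code
hr | Y2

Derivation:
After WHERE (1 rows):
users.code | users.dept
Y2 | hr
After SELECT (1 rows):
users.dept | users.code
hr | Y2
After ORDER BY (1 rows):
users.dept | users.code
hr | Y2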